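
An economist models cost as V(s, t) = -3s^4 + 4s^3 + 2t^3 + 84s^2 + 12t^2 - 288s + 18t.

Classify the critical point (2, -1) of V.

local minimum

The mixed partial ∂²V/∂s∂t is 0, so the Hessian at any point is diag(V_ss, V_tt) = diag(12(-3s^2 + 2s + 14), 12(t + 2)).
At (2, -1): H = diag(72, 12).
Both eigenvalues are positive, so H is positive definite: a local minimum.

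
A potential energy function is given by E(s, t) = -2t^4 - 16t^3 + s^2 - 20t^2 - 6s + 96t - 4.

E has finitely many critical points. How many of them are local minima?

E separates as a function of s plus a function of t, so ∇E=0 decouples.
∂E/∂s = 2(s - 3) = 0 at s ∈ {3}; ∂E/∂t = -8(t - 1)(t + 3)(t + 4) = 0 at t ∈ {-4, -3, 1}.
The Hessian is diagonal: diag(E_ss, E_tt). Second derivatives: E_ss(3)=2; E_tt(-4)=-40, E_tt(-3)=32, E_tt(1)=-160.
Local minima occur where both diagonal entries positive: (3, -3). Count: 1.

1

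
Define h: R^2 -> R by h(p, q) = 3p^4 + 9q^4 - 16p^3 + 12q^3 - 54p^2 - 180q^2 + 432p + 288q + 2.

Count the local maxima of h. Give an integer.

h separates as a function of p plus a function of q, so ∇h=0 decouples.
∂h/∂p = 12(p - 4)(p - 3)(p + 3) = 0 at p ∈ {-3, 3, 4}; ∂h/∂q = 36(q - 2)(q - 1)(q + 4) = 0 at q ∈ {-4, 1, 2}.
The Hessian is diagonal: diag(h_pp, h_qq). Second derivatives: h_pp(-3)=504, h_pp(3)=-72, h_pp(4)=84; h_qq(-4)=1080, h_qq(1)=-180, h_qq(2)=216.
Local maxima occur where both diagonal entries negative: (3, 1). Count: 1.

1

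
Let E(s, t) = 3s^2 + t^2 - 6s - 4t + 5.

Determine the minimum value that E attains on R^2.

E(s,t) separates as P(s) + Q(t) + 5, so its minimum is min P + min Q + 5.
P'(s) = 6s - 6 vanishes at s ∈ {1}; Q'(t) = 2(t - 2) vanishes at t ∈ {2}.
Local minima of P (where P''>0): P(1)=-3. Local minima of Q: Q(2)=-4.
So the global minimum of E is P(1) + Q(2) + 5 = -3 − 4 + 5 = -2, attained at (1, 2).

-2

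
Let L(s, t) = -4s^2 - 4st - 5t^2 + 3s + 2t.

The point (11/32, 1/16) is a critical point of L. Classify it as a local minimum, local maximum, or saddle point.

The Hessian of L is constant: H = [[-8, -4], [-4, -10]].
det(H) = (-8)·(-10) − (-4)² = 64.
det(H) > 0 and tr(H) = -18 < 0, so H is negative definite and the point is a local maximum.

local maximum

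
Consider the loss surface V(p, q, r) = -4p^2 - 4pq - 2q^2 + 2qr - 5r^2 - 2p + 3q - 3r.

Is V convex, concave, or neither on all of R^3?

concave

V is quadratic, so its Hessian is the constant matrix H = [[-8, -4, 0], [-4, -4, 2], [0, 2, -10]].
Leading principal minors: -8, 16, -128.
Signs alternate −, +, − ⇒ H ≺ 0 ⇒ concave.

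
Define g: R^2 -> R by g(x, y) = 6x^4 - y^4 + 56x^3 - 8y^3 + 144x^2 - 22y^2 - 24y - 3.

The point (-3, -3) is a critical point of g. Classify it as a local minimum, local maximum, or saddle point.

The mixed partial ∂²g/∂x∂y is 0, so the Hessian at any point is diag(g_xx, g_yy) = diag(24(3x^2 + 14x + 12), -4(3y^2 + 12y + 11)).
At (-3, -3): H = diag(-72, -8).
Both eigenvalues are negative, so H is negative definite: a local maximum.

local maximum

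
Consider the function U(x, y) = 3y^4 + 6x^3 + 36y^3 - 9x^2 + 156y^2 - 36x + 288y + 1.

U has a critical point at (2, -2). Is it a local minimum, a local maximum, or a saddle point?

The mixed partial ∂²U/∂x∂y is 0, so the Hessian at any point is diag(U_xx, U_yy) = diag(18(2x - 1), 12(3y^2 + 18y + 26)).
At (2, -2): H = diag(54, 24).
Both eigenvalues are positive, so H is positive definite: a local minimum.

local minimum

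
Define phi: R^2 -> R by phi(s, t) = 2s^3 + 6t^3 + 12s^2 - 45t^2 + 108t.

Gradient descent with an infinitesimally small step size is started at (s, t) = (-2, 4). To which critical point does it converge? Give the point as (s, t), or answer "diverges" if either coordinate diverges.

phi is separable, so gradient descent decouples: s follows -∂phi/∂s, t follows -∂phi/∂t.
∂phi/∂s = 6s(s + 4); at s=-2 this is -24, so s increases.
∂phi/∂t = 18(t - 3)(t - 2); at t=4 this is 36, so t decreases.
s converges to its nearest critical value 0 (a local min of the s-part); t converges to 3. The iterate converges to (0, 3).

(0, 3)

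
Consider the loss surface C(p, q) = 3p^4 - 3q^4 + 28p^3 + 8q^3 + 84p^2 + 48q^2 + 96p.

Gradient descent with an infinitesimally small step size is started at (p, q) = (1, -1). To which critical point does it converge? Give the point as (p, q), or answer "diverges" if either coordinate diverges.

C is separable, so gradient descent decouples: p follows -∂C/∂p, q follows -∂C/∂q.
∂C/∂p = 12(p + 1)(p + 2)(p + 4); at p=1 this is 360, so p decreases.
∂C/∂q = -12q(q - 4)(q + 2); at q=-1 this is -60, so q increases.
p converges to its nearest critical value -1 (a local min of the p-part); q converges to 0. The iterate converges to (-1, 0).

(-1, 0)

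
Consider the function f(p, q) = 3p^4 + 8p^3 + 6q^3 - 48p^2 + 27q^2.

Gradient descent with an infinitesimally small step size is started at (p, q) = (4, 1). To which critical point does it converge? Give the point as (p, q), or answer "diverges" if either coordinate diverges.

(2, 0)

f is separable, so gradient descent decouples: p follows -∂f/∂p, q follows -∂f/∂q.
∂f/∂p = 12p(p - 2)(p + 4); at p=4 this is 768, so p decreases.
∂f/∂q = 18q(q + 3); at q=1 this is 72, so q decreases.
p converges to its nearest critical value 2 (a local min of the p-part); q converges to 0. The iterate converges to (2, 0).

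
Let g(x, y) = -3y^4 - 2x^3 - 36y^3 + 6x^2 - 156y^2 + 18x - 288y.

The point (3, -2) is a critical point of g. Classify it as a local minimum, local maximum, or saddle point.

The mixed partial ∂²g/∂x∂y is 0, so the Hessian at any point is diag(g_xx, g_yy) = diag(12(-x + 1), -12(3y^2 + 18y + 26)).
At (3, -2): H = diag(-24, -24).
Both eigenvalues are negative, so H is negative definite: a local maximum.

local maximum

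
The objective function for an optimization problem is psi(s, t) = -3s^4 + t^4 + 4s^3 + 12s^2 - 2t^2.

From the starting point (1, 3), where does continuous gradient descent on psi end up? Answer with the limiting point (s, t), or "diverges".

(0, 1)

psi is separable, so gradient descent decouples: s follows -∂psi/∂s, t follows -∂psi/∂t.
∂psi/∂s = -12s(s - 2)(s + 1); at s=1 this is 24, so s decreases.
∂psi/∂t = 4t(t - 1)(t + 1); at t=3 this is 96, so t decreases.
s converges to its nearest critical value 0 (a local min of the s-part); t converges to 1. The iterate converges to (0, 1).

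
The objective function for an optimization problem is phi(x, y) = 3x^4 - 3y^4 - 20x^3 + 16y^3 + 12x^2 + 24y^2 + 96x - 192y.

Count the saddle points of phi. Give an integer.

phi separates as a function of x plus a function of y, so ∇phi=0 decouples.
∂phi/∂x = 12(x - 4)(x - 2)(x + 1) = 0 at x ∈ {-1, 2, 4}; ∂phi/∂y = -12(y - 4)(y - 2)(y + 2) = 0 at y ∈ {-2, 2, 4}.
The Hessian is diagonal: diag(phi_xx, phi_yy). Second derivatives: phi_xx(-1)=180, phi_xx(2)=-72, phi_xx(4)=120; phi_yy(-2)=-288, phi_yy(2)=96, phi_yy(4)=-144.
Saddle points occur where the two diagonal entries have opposite signs: (-1, -2), (-1, 4), (2, 2), (4, -2), (4, 4). Count: 5.

5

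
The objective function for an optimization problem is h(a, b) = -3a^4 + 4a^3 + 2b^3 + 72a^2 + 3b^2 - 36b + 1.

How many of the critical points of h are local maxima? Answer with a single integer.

2

h separates as a function of a plus a function of b, so ∇h=0 decouples.
∂h/∂a = -12a(a - 4)(a + 3) = 0 at a ∈ {-3, 0, 4}; ∂h/∂b = 6(b - 2)(b + 3) = 0 at b ∈ {-3, 2}.
The Hessian is diagonal: diag(h_aa, h_bb). Second derivatives: h_aa(-3)=-252, h_aa(0)=144, h_aa(4)=-336; h_bb(-3)=-30, h_bb(2)=30.
Local maxima occur where both diagonal entries negative: (-3, -3), (4, -3). Count: 2.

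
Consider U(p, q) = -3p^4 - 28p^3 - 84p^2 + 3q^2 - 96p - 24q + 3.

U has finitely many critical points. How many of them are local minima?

U separates as a function of p plus a function of q, so ∇U=0 decouples.
∂U/∂p = -12(p + 1)(p + 2)(p + 4) = 0 at p ∈ {-4, -2, -1}; ∂U/∂q = 6(q - 4) = 0 at q ∈ {4}.
The Hessian is diagonal: diag(U_pp, U_qq). Second derivatives: U_pp(-4)=-72, U_pp(-2)=24, U_pp(-1)=-36; U_qq(4)=6.
Local minima occur where both diagonal entries positive: (-2, 4). Count: 1.

1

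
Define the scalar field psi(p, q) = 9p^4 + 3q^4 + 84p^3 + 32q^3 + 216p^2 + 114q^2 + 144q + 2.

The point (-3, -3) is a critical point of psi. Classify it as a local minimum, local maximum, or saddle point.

The mixed partial ∂²psi/∂p∂q is 0, so the Hessian at any point is diag(psi_pp, psi_qq) = diag(36(3p^2 + 14p + 12), 12(3q^2 + 16q + 19)).
At (-3, -3): H = diag(-108, -24).
Both eigenvalues are negative, so H is negative definite: a local maximum.

local maximum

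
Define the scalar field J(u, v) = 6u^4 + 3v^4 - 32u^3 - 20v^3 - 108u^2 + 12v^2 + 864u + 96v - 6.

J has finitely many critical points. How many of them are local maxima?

1

J separates as a function of u plus a function of v, so ∇J=0 decouples.
∂J/∂u = 24(u - 4)(u - 3)(u + 3) = 0 at u ∈ {-3, 3, 4}; ∂J/∂v = 12(v - 4)(v - 2)(v + 1) = 0 at v ∈ {-1, 2, 4}.
The Hessian is diagonal: diag(J_uu, J_vv). Second derivatives: J_uu(-3)=1008, J_uu(3)=-144, J_uu(4)=168; J_vv(-1)=180, J_vv(2)=-72, J_vv(4)=120.
Local maxima occur where both diagonal entries negative: (3, 2). Count: 1.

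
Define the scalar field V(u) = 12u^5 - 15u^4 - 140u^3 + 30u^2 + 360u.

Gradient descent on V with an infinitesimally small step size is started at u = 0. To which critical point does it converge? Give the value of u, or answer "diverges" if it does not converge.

-1

V'(u) = 60(u - 3)(u - 1)(u + 1)(u + 2), so V'(0) = 360.
Gradient descent moves in the -V' direction, i.e. u is decreasing.
The nearest critical point in that direction is u = -1, where V'' = 480 > 0 (a local minimum). The iterate converges there.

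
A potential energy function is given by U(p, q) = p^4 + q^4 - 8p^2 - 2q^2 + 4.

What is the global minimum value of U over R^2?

U(p,q) separates as A(p) + B(q) + 4, so its minimum is min A + min B + 4.
A'(p) = 4p(p - 2)(p + 2) vanishes at p ∈ {-2, 0, 2}; B'(q) = 4q(q - 1)(q + 1) vanishes at q ∈ {-1, 0, 1}.
Local minima of A (where A''>0): A(-2)=-16, A(2)=-16. Local minima of B: B(-1)=-1, B(1)=-1.
So the global minimum of U is A(-2) + B(-1) + 4 = -16 − 1 + 4 = -13, attained at (-2, -1).

-13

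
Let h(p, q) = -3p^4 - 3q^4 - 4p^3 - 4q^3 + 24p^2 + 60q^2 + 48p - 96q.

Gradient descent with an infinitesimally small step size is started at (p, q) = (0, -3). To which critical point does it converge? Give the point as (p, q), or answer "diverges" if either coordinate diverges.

(-1, 1)

h is separable, so gradient descent decouples: p follows -∂h/∂p, q follows -∂h/∂q.
∂h/∂p = -12(p - 2)(p + 1)(p + 2); at p=0 this is 48, so p decreases.
∂h/∂q = -12(q - 2)(q - 1)(q + 4); at q=-3 this is -240, so q increases.
p converges to its nearest critical value -1 (a local min of the p-part); q converges to 1. The iterate converges to (-1, 1).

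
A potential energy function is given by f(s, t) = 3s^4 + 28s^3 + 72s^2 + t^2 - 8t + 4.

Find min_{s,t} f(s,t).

-12

f(s,t) separates as P(s) + Q(t) + 4, so its minimum is min P + min Q + 4.
P'(s) = 12s(s + 3)(s + 4) vanishes at s ∈ {-4, -3, 0}; Q'(t) = 2(t - 4) vanishes at t ∈ {4}.
Local minima of P (where P''>0): P(-4)=128, P(0)=0. Local minima of Q: Q(4)=-16.
So the global minimum of f is P(0) + Q(4) + 4 = 0 − 16 + 4 = -12, attained at (0, 4).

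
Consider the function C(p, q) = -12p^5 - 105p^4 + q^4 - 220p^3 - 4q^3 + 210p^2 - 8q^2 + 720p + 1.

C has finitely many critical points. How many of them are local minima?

C separates as a function of p plus a function of q, so ∇C=0 decouples.
∂C/∂p = -60(p - 1)(p + 1)(p + 3)(p + 4) = 0 at p ∈ {-4, -3, -1, 1}; ∂C/∂q = 4q(q - 4)(q + 1) = 0 at q ∈ {-1, 0, 4}.
The Hessian is diagonal: diag(C_pp, C_qq). Second derivatives: C_pp(-4)=900, C_pp(-3)=-480, C_pp(-1)=720, C_pp(1)=-2400; C_qq(-1)=20, C_qq(0)=-16, C_qq(4)=80.
Local minima occur where both diagonal entries positive: (-4, -1), (-4, 4), (-1, -1), (-1, 4). Count: 4.

4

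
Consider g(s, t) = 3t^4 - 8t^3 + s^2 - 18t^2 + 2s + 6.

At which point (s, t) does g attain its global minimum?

g(s,t) separates as P(s) + Q(t) + 6, so its minimum is min P + min Q + 6.
P'(s) = 2s + 2 vanishes at s ∈ {-1}; Q'(t) = 12t(t - 3)(t + 1) vanishes at t ∈ {-1, 0, 3}.
Local minima of P (where P''>0): P(-1)=-1. Local minima of Q: Q(-1)=-7, Q(3)=-135.
So the global minimum of g is P(-1) + Q(3) + 6 = -1 − 135 + 6 = -130, attained at (-1, 3).

(-1, 3)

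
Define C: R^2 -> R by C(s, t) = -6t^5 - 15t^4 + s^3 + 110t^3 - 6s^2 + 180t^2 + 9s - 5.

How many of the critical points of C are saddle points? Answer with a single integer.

C separates as a function of s plus a function of t, so ∇C=0 decouples.
∂C/∂s = 3(s - 3)(s - 1) = 0 at s ∈ {1, 3}; ∂C/∂t = -30t(t - 3)(t + 1)(t + 4) = 0 at t ∈ {-4, -1, 0, 3}.
The Hessian is diagonal: diag(C_ss, C_tt). Second derivatives: C_ss(1)=-6, C_ss(3)=6; C_tt(-4)=2520, C_tt(-1)=-360, C_tt(0)=360, C_tt(3)=-2520.
Saddle points occur where the two diagonal entries have opposite signs: (1, -4), (1, 0), (3, -1), (3, 3). Count: 4.

4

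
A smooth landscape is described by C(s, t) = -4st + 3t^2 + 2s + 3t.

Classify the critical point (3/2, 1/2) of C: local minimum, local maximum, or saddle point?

The Hessian of C is constant: H = [[0, -4], [-4, 6]].
det(H) = 0·6 − (-4)² = -16.
Since det(H) < 0, H is indefinite and the critical point is a saddle point.

saddle point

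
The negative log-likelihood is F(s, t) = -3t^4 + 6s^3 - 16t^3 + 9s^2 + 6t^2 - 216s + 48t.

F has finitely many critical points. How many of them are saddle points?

F separates as a function of s plus a function of t, so ∇F=0 decouples.
∂F/∂s = 18(s - 3)(s + 4) = 0 at s ∈ {-4, 3}; ∂F/∂t = -12(t - 1)(t + 1)(t + 4) = 0 at t ∈ {-4, -1, 1}.
The Hessian is diagonal: diag(F_ss, F_tt). Second derivatives: F_ss(-4)=-126, F_ss(3)=126; F_tt(-4)=-180, F_tt(-1)=72, F_tt(1)=-120.
Saddle points occur where the two diagonal entries have opposite signs: (-4, -1), (3, -4), (3, 1). Count: 3.

3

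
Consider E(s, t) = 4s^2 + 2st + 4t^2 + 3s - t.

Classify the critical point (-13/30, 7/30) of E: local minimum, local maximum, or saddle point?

The Hessian of E is constant: H = [[8, 2], [2, 8]].
det(H) = 8·8 − 2² = 60.
det(H) > 0 and tr(H) = 16 > 0, so H is positive definite and the point is a local minimum.

local minimum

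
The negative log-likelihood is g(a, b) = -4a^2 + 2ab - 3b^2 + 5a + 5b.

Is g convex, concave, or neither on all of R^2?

g is quadratic, so its Hessian is the constant matrix H = [[-8, 2], [2, -6]].
det(H) = 44, tr(H) = -14.
det(H) > 0 and tr(H) < 0, so H is negative definite everywhere: concave.

concave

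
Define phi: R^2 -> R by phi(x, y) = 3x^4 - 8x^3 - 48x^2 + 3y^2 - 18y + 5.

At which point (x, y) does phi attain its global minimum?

(4, 3)

phi(x,y) separates as P(x) + Q(y) + 5, so its minimum is min P + min Q + 5.
P'(x) = 12x(x - 4)(x + 2) vanishes at x ∈ {-2, 0, 4}; Q'(y) = 6y - 18 vanishes at y ∈ {3}.
Local minima of P (where P''>0): P(-2)=-80, P(4)=-512. Local minima of Q: Q(3)=-27.
So the global minimum of phi is P(4) + Q(3) + 5 = -512 − 27 + 5 = -534, attained at (4, 3).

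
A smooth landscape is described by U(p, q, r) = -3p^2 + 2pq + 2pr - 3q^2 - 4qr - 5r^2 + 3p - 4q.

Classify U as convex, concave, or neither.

concave

U is quadratic, so its Hessian is the constant matrix H = [[-6, 2, 2], [2, -6, -4], [2, -4, -10]].
Leading principal minors: -6, 32, -232.
Signs alternate −, +, − ⇒ H ≺ 0 ⇒ concave.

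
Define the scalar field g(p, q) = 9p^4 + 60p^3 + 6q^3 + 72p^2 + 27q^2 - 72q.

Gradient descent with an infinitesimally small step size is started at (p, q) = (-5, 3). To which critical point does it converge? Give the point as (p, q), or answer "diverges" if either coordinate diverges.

g is separable, so gradient descent decouples: p follows -∂g/∂p, q follows -∂g/∂q.
∂g/∂p = 36p(p + 1)(p + 4); at p=-5 this is -720, so p increases.
∂g/∂q = 18(q - 1)(q + 4); at q=3 this is 252, so q decreases.
p converges to its nearest critical value -4 (a local min of the p-part); q converges to 1. The iterate converges to (-4, 1).

(-4, 1)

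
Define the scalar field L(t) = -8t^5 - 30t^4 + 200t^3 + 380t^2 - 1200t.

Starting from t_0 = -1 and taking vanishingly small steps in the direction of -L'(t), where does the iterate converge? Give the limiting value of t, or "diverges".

1

L'(t) = -40(t - 3)(t - 1)(t + 2)(t + 5), so L'(-1) = -1280.
Gradient descent moves in the -L' direction, i.e. t is increasing.
The nearest critical point in that direction is t = 1, where L'' = 1440 > 0 (a local minimum). The iterate converges there.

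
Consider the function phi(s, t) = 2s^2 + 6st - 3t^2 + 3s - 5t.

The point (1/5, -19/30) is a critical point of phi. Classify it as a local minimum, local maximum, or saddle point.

The Hessian of phi is constant: H = [[4, 6], [6, -6]].
det(H) = 4·(-6) − 6² = -60.
Since det(H) < 0, H is indefinite and the critical point is a saddle point.

saddle point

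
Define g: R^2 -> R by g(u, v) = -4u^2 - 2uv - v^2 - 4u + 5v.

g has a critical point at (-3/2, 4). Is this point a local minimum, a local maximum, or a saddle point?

local maximum

The Hessian of g is constant: H = [[-8, -2], [-2, -2]].
det(H) = (-8)·(-2) − (-2)² = 12.
det(H) > 0 and tr(H) = -10 < 0, so H is negative definite and the point is a local maximum.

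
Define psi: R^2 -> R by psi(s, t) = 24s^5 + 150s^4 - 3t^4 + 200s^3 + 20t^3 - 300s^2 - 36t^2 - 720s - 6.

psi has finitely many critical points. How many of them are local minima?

psi separates as a function of s plus a function of t, so ∇psi=0 decouples.
∂psi/∂s = 120(s - 1)(s + 1)(s + 2)(s + 3) = 0 at s ∈ {-3, -2, -1, 1}; ∂psi/∂t = -12t(t - 3)(t - 2) = 0 at t ∈ {0, 2, 3}.
The Hessian is diagonal: diag(psi_ss, psi_tt). Second derivatives: psi_ss(-3)=-960, psi_ss(-2)=360, psi_ss(-1)=-480, psi_ss(1)=2880; psi_tt(0)=-72, psi_tt(2)=24, psi_tt(3)=-36.
Local minima occur where both diagonal entries positive: (-2, 2), (1, 2). Count: 2.

2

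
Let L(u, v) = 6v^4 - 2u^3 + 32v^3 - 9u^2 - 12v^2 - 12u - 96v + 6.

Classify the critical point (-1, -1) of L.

local maximum

The mixed partial ∂²L/∂u∂v is 0, so the Hessian at any point is diag(L_uu, L_vv) = diag(-6(2u + 3), 24(3v^2 + 8v - 1)).
At (-1, -1): H = diag(-6, -144).
Both eigenvalues are negative, so H is negative definite: a local maximum.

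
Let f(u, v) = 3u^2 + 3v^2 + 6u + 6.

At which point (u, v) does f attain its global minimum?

(-1, 0)

f(u,v) separates as P(u) + Q(v) + 6, so its minimum is min P + min Q + 6.
P'(u) = 6u + 6 vanishes at u ∈ {-1}; Q'(v) = 6v vanishes at v ∈ {0}.
Local minima of P (where P''>0): P(-1)=-3. Local minima of Q: Q(0)=0.
So the global minimum of f is P(-1) + Q(0) + 6 = -3 + 0 + 6 = 3, attained at (-1, 0).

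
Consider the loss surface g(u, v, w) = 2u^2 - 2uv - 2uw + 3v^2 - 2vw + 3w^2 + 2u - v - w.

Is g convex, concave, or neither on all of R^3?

g is quadratic, so its Hessian is the constant matrix H = [[4, -2, -2], [-2, 6, -2], [-2, -2, 6]].
Leading principal minors: 4, 20, 64.
All positive ⇒ H ≻ 0 ⇒ convex.

convex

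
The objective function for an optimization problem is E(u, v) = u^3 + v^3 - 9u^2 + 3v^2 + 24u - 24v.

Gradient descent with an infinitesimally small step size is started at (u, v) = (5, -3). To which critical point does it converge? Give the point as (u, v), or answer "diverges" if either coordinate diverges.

(4, 2)

E is separable, so gradient descent decouples: u follows -∂E/∂u, v follows -∂E/∂v.
∂E/∂u = 3(u - 4)(u - 2); at u=5 this is 9, so u decreases.
∂E/∂v = 3(v - 2)(v + 4); at v=-3 this is -15, so v increases.
u converges to its nearest critical value 4 (a local min of the u-part); v converges to 2. The iterate converges to (4, 2).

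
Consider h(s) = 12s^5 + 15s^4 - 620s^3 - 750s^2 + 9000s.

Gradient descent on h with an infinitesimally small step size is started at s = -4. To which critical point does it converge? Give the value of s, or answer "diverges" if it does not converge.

h'(s) = 60(s - 5)(s - 2)(s + 3)(s + 5), so h'(-4) = -3240.
Gradient descent moves in the -h' direction, i.e. s is increasing.
The nearest critical point in that direction is s = -3, where h'' = 4800 > 0 (a local minimum). The iterate converges there.

-3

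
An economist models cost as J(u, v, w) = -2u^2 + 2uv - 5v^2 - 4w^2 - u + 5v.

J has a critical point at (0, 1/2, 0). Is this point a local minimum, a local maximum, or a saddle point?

local maximum

The Hessian is constant: H = [[-4, 2, 0], [2, -10, 0], [0, 0, -8]].
Leading principal minors: Δ₁ = -4, Δ₂ = 36, Δ₃ = -288.
The minors alternate sign starting negative (−, +, −), so H is negative definite: a local maximum.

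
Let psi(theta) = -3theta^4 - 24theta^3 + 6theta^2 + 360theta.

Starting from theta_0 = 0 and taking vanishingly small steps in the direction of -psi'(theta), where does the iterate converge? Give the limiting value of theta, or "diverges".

-3

psi'(theta) = -12(theta - 2)(theta + 3)(theta + 5), so psi'(0) = 360.
Gradient descent moves in the -psi' direction, i.e. theta is decreasing.
The nearest critical point in that direction is theta = -3, where psi'' = 120 > 0 (a local minimum). The iterate converges there.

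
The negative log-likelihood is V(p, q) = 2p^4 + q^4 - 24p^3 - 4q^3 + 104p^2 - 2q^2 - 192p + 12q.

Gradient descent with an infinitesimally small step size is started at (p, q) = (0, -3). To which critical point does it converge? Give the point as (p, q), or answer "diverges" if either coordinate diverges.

(2, -1)

V is separable, so gradient descent decouples: p follows -∂V/∂p, q follows -∂V/∂q.
∂V/∂p = 8(p - 4)(p - 3)(p - 2); at p=0 this is -192, so p increases.
∂V/∂q = 4(q - 3)(q - 1)(q + 1); at q=-3 this is -192, so q increases.
p converges to its nearest critical value 2 (a local min of the p-part); q converges to -1. The iterate converges to (2, -1).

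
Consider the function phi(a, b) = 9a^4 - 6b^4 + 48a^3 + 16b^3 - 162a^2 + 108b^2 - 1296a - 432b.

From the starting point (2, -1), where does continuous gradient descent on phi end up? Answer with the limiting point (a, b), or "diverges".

(3, 2)

phi is separable, so gradient descent decouples: a follows -∂phi/∂a, b follows -∂phi/∂b.
∂phi/∂a = 36(a - 3)(a + 3)(a + 4); at a=2 this is -1080, so a increases.
∂phi/∂b = -24(b - 3)(b - 2)(b + 3); at b=-1 this is -576, so b increases.
a converges to its nearest critical value 3 (a local min of the a-part); b converges to 2. The iterate converges to (3, 2).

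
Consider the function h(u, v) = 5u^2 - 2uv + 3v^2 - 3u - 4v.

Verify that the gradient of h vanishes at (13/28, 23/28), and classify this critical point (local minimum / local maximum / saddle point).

∇h = (10u - 2v - 3, -2u + 6v - 4); substituting (13/28, 23/28) gives ∇h = (0, 0), so (13/28, 23/28) is indeed a critical point.
The Hessian of h is constant: H = [[10, -2], [-2, 6]].
det(H) = 10·6 − (-2)² = 56.
det(H) > 0 and tr(H) = 16 > 0, so H is positive definite and the point is a local minimum.

local minimum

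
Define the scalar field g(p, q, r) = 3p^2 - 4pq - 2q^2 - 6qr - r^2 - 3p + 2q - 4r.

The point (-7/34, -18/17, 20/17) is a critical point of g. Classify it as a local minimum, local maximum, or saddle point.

saddle point

The Hessian is constant: H = [[6, -4, 0], [-4, -4, -6], [0, -6, -2]].
Leading principal minors: Δ₁ = 6, Δ₂ = -40, Δ₃ = -136.
The minors fit neither the all-positive nor the alternating-sign pattern, so H is indefinite: a saddle point.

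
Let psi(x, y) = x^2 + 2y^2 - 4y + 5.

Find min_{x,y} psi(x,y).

3

psi(x,y) separates as P(x) + Q(y) + 5, so its minimum is min P + min Q + 5.
P'(x) = 2x vanishes at x ∈ {0}; Q'(y) = 4y - 4 vanishes at y ∈ {1}.
Local minima of P (where P''>0): P(0)=0. Local minima of Q: Q(1)=-2.
So the global minimum of psi is P(0) + Q(1) + 5 = 0 − 2 + 5 = 3, attained at (0, 1).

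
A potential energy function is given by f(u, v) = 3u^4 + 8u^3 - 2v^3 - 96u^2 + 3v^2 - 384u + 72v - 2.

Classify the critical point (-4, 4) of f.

saddle point

The mixed partial ∂²f/∂u∂v is 0, so the Hessian at any point is diag(f_uu, f_vv) = diag(12(3u^2 + 4u - 16), 6(-2v + 1)).
At (-4, 4): H = diag(192, -42).
The eigenvalues have opposite signs, so H is indefinite: a saddle point.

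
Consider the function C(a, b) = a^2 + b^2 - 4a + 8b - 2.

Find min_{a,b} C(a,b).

C(a,b) separates as P(a) + Q(b) − 2, so its minimum is min P + min Q − 2.
P'(a) = 2a - 4 vanishes at a ∈ {2}; Q'(b) = 2b + 8 vanishes at b ∈ {-4}.
Local minima of P (where P''>0): P(2)=-4. Local minima of Q: Q(-4)=-16.
So the global minimum of C is P(2) + Q(-4) − 2 = -4 − 16 − 2 = -22, attained at (2, -4).

-22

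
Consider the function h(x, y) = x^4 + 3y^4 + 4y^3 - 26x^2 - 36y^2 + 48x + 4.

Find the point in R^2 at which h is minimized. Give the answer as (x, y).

(-4, -3)

h(x,y) separates as P(x) + Q(y) + 4, so its minimum is min P + min Q + 4.
P'(x) = 4(x - 3)(x - 1)(x + 4) vanishes at x ∈ {-4, 1, 3}; Q'(y) = 12y(y - 2)(y + 3) vanishes at y ∈ {-3, 0, 2}.
Local minima of P (where P''>0): P(-4)=-352, P(3)=-9. Local minima of Q: Q(-3)=-189, Q(2)=-64.
So the global minimum of h is P(-4) + Q(-3) + 4 = -352 − 189 + 4 = -537, attained at (-4, -3).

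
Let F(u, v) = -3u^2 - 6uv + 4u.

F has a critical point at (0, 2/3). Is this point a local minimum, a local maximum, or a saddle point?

The Hessian of F is constant: H = [[-6, -6], [-6, 0]].
det(H) = (-6)·0 − (-6)² = -36.
Since det(H) < 0, H is indefinite and the critical point is a saddle point.

saddle point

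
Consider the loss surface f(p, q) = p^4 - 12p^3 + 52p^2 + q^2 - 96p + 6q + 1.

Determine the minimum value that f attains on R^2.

f(p,q) separates as A(p) + B(q) + 1, so its minimum is min A + min B + 1.
A'(p) = 4(p - 4)(p - 3)(p - 2) vanishes at p ∈ {2, 3, 4}; B'(q) = 2q + 6 vanishes at q ∈ {-3}.
Local minima of A (where A''>0): A(2)=-64, A(4)=-64. Local minima of B: B(-3)=-9.
So the global minimum of f is A(2) + B(-3) + 1 = -64 − 9 + 1 = -72, attained at (2, -3).

-72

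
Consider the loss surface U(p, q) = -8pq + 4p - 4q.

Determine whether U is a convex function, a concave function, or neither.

U is quadratic, so its Hessian is the constant matrix H = [[0, -8], [-8, 0]].
det(H) = -64, tr(H) = 0.
det(H) < 0, so H is indefinite: neither convex nor concave.

neither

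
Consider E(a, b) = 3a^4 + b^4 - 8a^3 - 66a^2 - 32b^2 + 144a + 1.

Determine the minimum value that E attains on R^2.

-822

E(a,b) separates as P(a) + Q(b) + 1, so its minimum is min P + min Q + 1.
P'(a) = 12(a - 4)(a - 1)(a + 3) vanishes at a ∈ {-3, 1, 4}; Q'(b) = 4b(b - 4)(b + 4) vanishes at b ∈ {-4, 0, 4}.
Local minima of P (where P''>0): P(-3)=-567, P(4)=-224. Local minima of Q: Q(-4)=-256, Q(4)=-256.
So the global minimum of E is P(-3) + Q(-4) + 1 = -567 − 256 + 1 = -822, attained at (-3, -4).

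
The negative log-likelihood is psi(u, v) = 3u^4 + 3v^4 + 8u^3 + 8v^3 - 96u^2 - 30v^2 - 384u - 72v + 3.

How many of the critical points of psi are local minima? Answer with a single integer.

psi separates as a function of u plus a function of v, so ∇psi=0 decouples.
∂psi/∂u = 12(u - 4)(u + 2)(u + 4) = 0 at u ∈ {-4, -2, 4}; ∂psi/∂v = 12(v - 2)(v + 1)(v + 3) = 0 at v ∈ {-3, -1, 2}.
The Hessian is diagonal: diag(psi_uu, psi_vv). Second derivatives: psi_uu(-4)=192, psi_uu(-2)=-144, psi_uu(4)=576; psi_vv(-3)=120, psi_vv(-1)=-72, psi_vv(2)=180.
Local minima occur where both diagonal entries positive: (-4, -3), (-4, 2), (4, -3), (4, 2). Count: 4.

4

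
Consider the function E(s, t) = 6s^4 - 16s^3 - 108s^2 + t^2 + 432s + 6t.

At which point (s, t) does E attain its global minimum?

(-3, -3)

E(s,t) separates as P(s) + Q(t), so its minimum is min P + min Q.
P'(s) = 24(s - 3)(s - 2)(s + 3) vanishes at s ∈ {-3, 2, 3}; Q'(t) = 2(t + 3) vanishes at t ∈ {-3}.
Local minima of P (where P''>0): P(-3)=-1350, P(3)=378. Local minima of Q: Q(-3)=-9.
So the global minimum of E is P(-3) + Q(-3) = -1350 − 9 = -1359, attained at (-3, -3).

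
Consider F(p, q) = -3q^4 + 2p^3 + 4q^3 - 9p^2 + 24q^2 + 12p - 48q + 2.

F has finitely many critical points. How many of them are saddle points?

3

F separates as a function of p plus a function of q, so ∇F=0 decouples.
∂F/∂p = 6(p - 2)(p - 1) = 0 at p ∈ {1, 2}; ∂F/∂q = -12(q - 2)(q - 1)(q + 2) = 0 at q ∈ {-2, 1, 2}.
The Hessian is diagonal: diag(F_pp, F_qq). Second derivatives: F_pp(1)=-6, F_pp(2)=6; F_qq(-2)=-144, F_qq(1)=36, F_qq(2)=-48.
Saddle points occur where the two diagonal entries have opposite signs: (1, 1), (2, -2), (2, 2). Count: 3.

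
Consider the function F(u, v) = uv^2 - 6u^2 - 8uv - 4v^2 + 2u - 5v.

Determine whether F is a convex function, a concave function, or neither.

The term uv^2 is cubic, so the Hessian is not constant.
∂²F/∂v² = 2u - 8, which takes both signs as u varies (negative for sufficiently negative u). A diagonal entry of the Hessian changing sign means the Hessian is neither positive- nor negative-semidefinite on all of R^2.

neither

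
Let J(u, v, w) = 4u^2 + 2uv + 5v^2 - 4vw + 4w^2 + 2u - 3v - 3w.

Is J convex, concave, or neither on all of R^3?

convex

J is quadratic, so its Hessian is the constant matrix H = [[8, 2, 0], [2, 10, -4], [0, -4, 8]].
Leading principal minors: 8, 76, 480.
All positive ⇒ H ≻ 0 ⇒ convex.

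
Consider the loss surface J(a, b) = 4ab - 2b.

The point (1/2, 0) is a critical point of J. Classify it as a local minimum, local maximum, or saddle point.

The Hessian of J is constant: H = [[0, 4], [4, 0]].
det(H) = 0·0 − 4² = -16.
Since det(H) < 0, H is indefinite and the critical point is a saddle point.

saddle point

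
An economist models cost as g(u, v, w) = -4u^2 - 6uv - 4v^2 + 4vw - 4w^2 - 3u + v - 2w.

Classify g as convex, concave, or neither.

concave

g is quadratic, so its Hessian is the constant matrix H = [[-8, -6, 0], [-6, -8, 4], [0, 4, -8]].
Leading principal minors: -8, 28, -96.
Signs alternate −, +, − ⇒ H ≺ 0 ⇒ concave.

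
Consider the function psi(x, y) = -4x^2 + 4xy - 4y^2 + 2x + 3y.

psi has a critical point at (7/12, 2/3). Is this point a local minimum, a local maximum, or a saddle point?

The Hessian of psi is constant: H = [[-8, 4], [4, -8]].
det(H) = (-8)·(-8) − 4² = 48.
det(H) > 0 and tr(H) = -16 < 0, so H is negative definite and the point is a local maximum.

local maximum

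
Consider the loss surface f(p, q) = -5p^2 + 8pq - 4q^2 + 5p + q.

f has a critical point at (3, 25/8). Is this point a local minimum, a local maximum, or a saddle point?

The Hessian of f is constant: H = [[-10, 8], [8, -8]].
det(H) = (-10)·(-8) − 8² = 16.
det(H) > 0 and tr(H) = -18 < 0, so H is negative definite and the point is a local maximum.

local maximum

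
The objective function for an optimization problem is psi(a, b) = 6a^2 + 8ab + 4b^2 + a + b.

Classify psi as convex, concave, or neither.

psi is quadratic, so its Hessian is the constant matrix H = [[12, 8], [8, 8]].
det(H) = 32, tr(H) = 20.
det(H) > 0 and tr(H) > 0, so H is positive definite everywhere: convex.

convex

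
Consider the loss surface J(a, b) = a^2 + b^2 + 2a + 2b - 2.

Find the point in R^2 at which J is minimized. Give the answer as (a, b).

(-1, -1)

J(a,b) separates as P(a) + Q(b) − 2, so its minimum is min P + min Q − 2.
P'(a) = 2a + 2 vanishes at a ∈ {-1}; Q'(b) = 2b + 2 vanishes at b ∈ {-1}.
Local minima of P (where P''>0): P(-1)=-1. Local minima of Q: Q(-1)=-1.
So the global minimum of J is P(-1) + Q(-1) − 2 = -1 − 1 − 2 = -4, attained at (-1, -1).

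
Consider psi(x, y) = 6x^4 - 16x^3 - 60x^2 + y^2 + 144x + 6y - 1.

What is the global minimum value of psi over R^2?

-314

psi(x,y) separates as P(x) + Q(y) − 1, so its minimum is min P + min Q − 1.
P'(x) = 24(x - 3)(x - 1)(x + 2) vanishes at x ∈ {-2, 1, 3}; Q'(y) = 2y + 6 vanishes at y ∈ {-3}.
Local minima of P (where P''>0): P(-2)=-304, P(3)=-54. Local minima of Q: Q(-3)=-9.
So the global minimum of psi is P(-2) + Q(-3) − 1 = -304 − 9 − 1 = -314, attained at (-2, -3).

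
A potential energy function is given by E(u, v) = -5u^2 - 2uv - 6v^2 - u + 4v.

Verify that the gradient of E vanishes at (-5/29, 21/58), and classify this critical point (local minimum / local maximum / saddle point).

∇E = (-10u - 2v - 1, -2u - 12v + 4); substituting (-5/29, 21/58) gives ∇E = (0, 0), so (-5/29, 21/58) is indeed a critical point.
The Hessian of E is constant: H = [[-10, -2], [-2, -12]].
det(H) = (-10)·(-12) − (-2)² = 116.
det(H) > 0 and tr(H) = -22 < 0, so H is negative definite and the point is a local maximum.

local maximum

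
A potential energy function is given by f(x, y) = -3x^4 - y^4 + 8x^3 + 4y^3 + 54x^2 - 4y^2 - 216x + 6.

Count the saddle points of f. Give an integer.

4

f separates as a function of x plus a function of y, so ∇f=0 decouples.
∂f/∂x = -12(x - 3)(x - 2)(x + 3) = 0 at x ∈ {-3, 2, 3}; ∂f/∂y = -4y(y - 2)(y - 1) = 0 at y ∈ {0, 1, 2}.
The Hessian is diagonal: diag(f_xx, f_yy). Second derivatives: f_xx(-3)=-360, f_xx(2)=60, f_xx(3)=-72; f_yy(0)=-8, f_yy(1)=4, f_yy(2)=-8.
Saddle points occur where the two diagonal entries have opposite signs: (-3, 1), (2, 0), (2, 2), (3, 1). Count: 4.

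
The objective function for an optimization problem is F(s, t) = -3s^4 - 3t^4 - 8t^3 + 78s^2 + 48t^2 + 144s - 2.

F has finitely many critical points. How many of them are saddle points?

F separates as a function of s plus a function of t, so ∇F=0 decouples.
∂F/∂s = -12(s - 4)(s + 1)(s + 3) = 0 at s ∈ {-3, -1, 4}; ∂F/∂t = -12t(t - 2)(t + 4) = 0 at t ∈ {-4, 0, 2}.
The Hessian is diagonal: diag(F_ss, F_tt). Second derivatives: F_ss(-3)=-168, F_ss(-1)=120, F_ss(4)=-420; F_tt(-4)=-288, F_tt(0)=96, F_tt(2)=-144.
Saddle points occur where the two diagonal entries have opposite signs: (-3, 0), (-1, -4), (-1, 2), (4, 0). Count: 4.

4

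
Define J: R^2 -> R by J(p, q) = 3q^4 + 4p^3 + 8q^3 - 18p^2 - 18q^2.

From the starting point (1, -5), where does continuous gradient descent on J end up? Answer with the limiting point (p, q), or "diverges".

(3, -3)

J is separable, so gradient descent decouples: p follows -∂J/∂p, q follows -∂J/∂q.
∂J/∂p = 12p(p - 3); at p=1 this is -24, so p increases.
∂J/∂q = 12q(q - 1)(q + 3); at q=-5 this is -720, so q increases.
p converges to its nearest critical value 3 (a local min of the p-part); q converges to -3. The iterate converges to (3, -3).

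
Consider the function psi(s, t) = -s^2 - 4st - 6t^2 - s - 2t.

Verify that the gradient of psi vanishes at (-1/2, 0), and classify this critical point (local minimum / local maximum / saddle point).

local maximum

∇psi = (-2s - 4t - 1, -4s - 12t - 2); substituting (-1/2, 0) gives ∇psi = (0, 0), so (-1/2, 0) is indeed a critical point.
The Hessian of psi is constant: H = [[-2, -4], [-4, -12]].
det(H) = (-2)·(-12) − (-4)² = 8.
det(H) > 0 and tr(H) = -14 < 0, so H is negative definite and the point is a local maximum.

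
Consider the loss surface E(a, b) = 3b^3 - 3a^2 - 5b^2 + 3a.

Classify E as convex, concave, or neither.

The term 3b^3 is cubic, so the Hessian is not constant.
∂²E/∂b² = 18b - 10, which takes both signs as b varies (negative for sufficiently negative b). A diagonal entry of the Hessian changing sign means the Hessian is neither positive- nor negative-semidefinite on all of R^2.

neither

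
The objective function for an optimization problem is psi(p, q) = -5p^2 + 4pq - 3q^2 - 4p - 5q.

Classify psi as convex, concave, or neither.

concave

psi is quadratic, so its Hessian is the constant matrix H = [[-10, 4], [4, -6]].
det(H) = 44, tr(H) = -16.
det(H) > 0 and tr(H) < 0, so H is negative definite everywhere: concave.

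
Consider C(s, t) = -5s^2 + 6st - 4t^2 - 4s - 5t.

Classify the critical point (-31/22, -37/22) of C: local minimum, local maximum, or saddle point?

local maximum

The Hessian of C is constant: H = [[-10, 6], [6, -8]].
det(H) = (-10)·(-8) − 6² = 44.
det(H) > 0 and tr(H) = -18 < 0, so H is negative definite and the point is a local maximum.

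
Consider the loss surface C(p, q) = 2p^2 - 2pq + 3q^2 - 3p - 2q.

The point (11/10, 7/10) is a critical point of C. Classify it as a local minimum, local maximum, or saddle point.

The Hessian of C is constant: H = [[4, -2], [-2, 6]].
det(H) = 4·6 − (-2)² = 20.
det(H) > 0 and tr(H) = 10 > 0, so H is positive definite and the point is a local minimum.

local minimum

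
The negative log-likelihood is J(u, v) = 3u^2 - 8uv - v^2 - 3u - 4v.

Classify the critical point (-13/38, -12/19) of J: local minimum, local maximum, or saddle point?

The Hessian of J is constant: H = [[6, -8], [-8, -2]].
det(H) = 6·(-2) − (-8)² = -76.
Since det(H) < 0, H is indefinite and the critical point is a saddle point.

saddle point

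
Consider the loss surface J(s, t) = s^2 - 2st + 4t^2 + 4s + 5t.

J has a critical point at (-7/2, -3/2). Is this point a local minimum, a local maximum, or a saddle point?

The Hessian of J is constant: H = [[2, -2], [-2, 8]].
det(H) = 2·8 − (-2)² = 12.
det(H) > 0 and tr(H) = 10 > 0, so H is positive definite and the point is a local minimum.

local minimum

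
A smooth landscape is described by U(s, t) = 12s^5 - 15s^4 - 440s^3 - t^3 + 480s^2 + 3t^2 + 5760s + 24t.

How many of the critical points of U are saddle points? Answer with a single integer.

4

U separates as a function of s plus a function of t, so ∇U=0 decouples.
∂U/∂s = 60(s - 4)(s - 3)(s + 2)(s + 4) = 0 at s ∈ {-4, -2, 3, 4}; ∂U/∂t = -3(t - 4)(t + 2) = 0 at t ∈ {-2, 4}.
The Hessian is diagonal: diag(U_ss, U_tt). Second derivatives: U_ss(-4)=-6720, U_ss(-2)=3600, U_ss(3)=-2100, U_ss(4)=2880; U_tt(-2)=18, U_tt(4)=-18.
Saddle points occur where the two diagonal entries have opposite signs: (-4, -2), (-2, 4), (3, -2), (4, 4). Count: 4.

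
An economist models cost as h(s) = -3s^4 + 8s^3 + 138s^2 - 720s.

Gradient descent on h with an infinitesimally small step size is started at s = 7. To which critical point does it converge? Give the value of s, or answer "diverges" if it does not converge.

h'(s) = -12(s - 4)(s - 3)(s + 5), so h'(7) = -1728.
Gradient descent moves in the -h' direction, i.e. s is increasing.
There is no critical point above s=7, and h' keeps the same sign, so the iterate runs off to +∞.

diverges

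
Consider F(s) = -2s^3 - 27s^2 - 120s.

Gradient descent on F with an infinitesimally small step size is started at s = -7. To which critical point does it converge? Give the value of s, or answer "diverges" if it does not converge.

F'(s) = -6(s + 4)(s + 5), so F'(-7) = -36.
Gradient descent moves in the -F' direction, i.e. s is increasing.
The nearest critical point in that direction is s = -5, where F'' = 6 > 0 (a local minimum). The iterate converges there.

-5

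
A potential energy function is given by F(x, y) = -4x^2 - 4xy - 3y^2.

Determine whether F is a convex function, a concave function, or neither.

concave

F is quadratic, so its Hessian is the constant matrix H = [[-8, -4], [-4, -6]].
det(H) = 32, tr(H) = -14.
det(H) > 0 and tr(H) < 0, so H is negative definite everywhere: concave.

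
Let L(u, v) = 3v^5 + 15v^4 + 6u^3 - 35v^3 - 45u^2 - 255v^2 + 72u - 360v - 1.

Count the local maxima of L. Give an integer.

2

L separates as a function of u plus a function of v, so ∇L=0 decouples.
∂L/∂u = 18(u - 4)(u - 1) = 0 at u ∈ {1, 4}; ∂L/∂v = 15(v - 3)(v + 1)(v + 2)(v + 4) = 0 at v ∈ {-4, -2, -1, 3}.
The Hessian is diagonal: diag(L_uu, L_vv). Second derivatives: L_uu(1)=-54, L_uu(4)=54; L_vv(-4)=-630, L_vv(-2)=150, L_vv(-1)=-180, L_vv(3)=2100.
Local maxima occur where both diagonal entries negative: (1, -4), (1, -1). Count: 2.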